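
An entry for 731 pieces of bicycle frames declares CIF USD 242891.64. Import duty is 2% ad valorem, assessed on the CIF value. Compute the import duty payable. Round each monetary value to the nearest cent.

Import duty = 242891.64 × 2% = 4857.83

Import duty: USD 4857.83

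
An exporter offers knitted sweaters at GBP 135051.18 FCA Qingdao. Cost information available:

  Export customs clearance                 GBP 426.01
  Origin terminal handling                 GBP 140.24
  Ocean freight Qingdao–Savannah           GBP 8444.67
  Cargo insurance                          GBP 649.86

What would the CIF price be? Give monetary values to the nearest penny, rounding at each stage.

Not relevant to the conversion: export clearance — on the seller under both FCA and CIF; already in the FCA price and stays in the CIF price.
From FCA to CIF, the seller additionally bears: origin terminal, freight, insurance.
CIF price = 135051.18 + 140.24 + 8444.67 + 649.86 = 144285.95

CIF price: GBP 144285.95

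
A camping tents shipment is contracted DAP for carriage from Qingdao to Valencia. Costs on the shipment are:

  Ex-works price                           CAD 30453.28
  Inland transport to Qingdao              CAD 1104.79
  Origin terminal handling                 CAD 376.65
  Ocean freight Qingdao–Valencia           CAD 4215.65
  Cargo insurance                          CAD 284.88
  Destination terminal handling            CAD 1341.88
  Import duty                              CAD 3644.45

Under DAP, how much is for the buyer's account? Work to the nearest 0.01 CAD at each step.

Buyer's account: CAD 3644.45

DAP: the seller bears all costs to the named destination except import duty and clearance.
Seller's account: goods 30453.28 + inland to port 1104.79 + origin terminal 376.65 + freight 4215.65 + insurance 284.88 + destination terminal 1341.88 = 37777.13
Buyer's account: duty 3644.45 = 3644.45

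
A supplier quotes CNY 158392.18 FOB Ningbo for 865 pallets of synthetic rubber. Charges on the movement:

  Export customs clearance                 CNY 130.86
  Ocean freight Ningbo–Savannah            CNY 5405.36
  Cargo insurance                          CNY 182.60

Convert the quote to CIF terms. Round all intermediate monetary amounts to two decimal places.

Not relevant to the conversion: export clearance — on the seller under both FOB and CIF; already in the FOB price and stays in the CIF price.
From FOB to CIF, the seller additionally bears: freight, insurance.
CIF price = 158392.18 + 5405.36 + 182.60 = 163980.14

CIF price: CNY 163980.14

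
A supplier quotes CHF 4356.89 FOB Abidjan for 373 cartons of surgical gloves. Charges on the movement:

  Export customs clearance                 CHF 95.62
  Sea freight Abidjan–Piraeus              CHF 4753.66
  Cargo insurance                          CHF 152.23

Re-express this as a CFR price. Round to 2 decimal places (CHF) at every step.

Not relevant to the conversion: export clearance — on the seller under both FOB and CFR; already in the FOB price and stays in the CFR price. insurance — on the buyer under both terms; not part of either seller's price.
From FOB to CFR, the seller additionally bears: freight.
CFR price = 4356.89 + 4753.66 = 9110.55

CFR price: CHF 9110.55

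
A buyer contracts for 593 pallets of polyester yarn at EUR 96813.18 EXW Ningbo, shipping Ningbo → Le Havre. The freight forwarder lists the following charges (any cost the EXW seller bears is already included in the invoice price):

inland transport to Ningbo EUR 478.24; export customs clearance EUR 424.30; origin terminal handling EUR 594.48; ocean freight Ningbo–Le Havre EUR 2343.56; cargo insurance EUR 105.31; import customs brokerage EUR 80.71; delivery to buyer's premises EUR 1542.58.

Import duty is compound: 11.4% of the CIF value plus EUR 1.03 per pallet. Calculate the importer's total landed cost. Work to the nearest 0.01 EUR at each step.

EXW: the seller makes goods available at their premises; the buyer bears all onward costs.
CIF value = EXW price + inland to port + export clearance + origin terminal + freight + insurance = 96813.18 + 478.24 + 424.30 + 594.48 + 2343.56 + 105.31 = 100759.07
Ad valorem component: 100759.07 × 11.4% = 11486.53
Specific component: 593 × 1.03 = 610.79
Import duty = 11486.53 + 610.79 = 12097.32
Buyer bears: inland to port 478.24 + export clearance 424.30 + origin terminal 594.48 + freight 2343.56 + insurance 105.31 + brokerage 80.71 + delivery 1542.58 + duty 12097.32 = 17666.50
Landed cost = invoice 96813.18 + 17666.50 = 114479.68

Total landed cost: EUR 114479.68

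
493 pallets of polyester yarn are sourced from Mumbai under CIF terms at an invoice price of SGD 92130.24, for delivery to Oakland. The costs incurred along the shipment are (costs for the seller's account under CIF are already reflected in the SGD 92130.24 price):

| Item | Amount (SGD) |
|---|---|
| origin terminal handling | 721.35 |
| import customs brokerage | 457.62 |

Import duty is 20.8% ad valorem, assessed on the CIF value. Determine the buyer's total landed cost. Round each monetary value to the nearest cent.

CIF: the seller pays costs through ocean freight and marine insurance to the destination port.
Already in the invoice (seller's account under CIF): origin terminal — exclude.
The CIF price already equals the CIF value: 92130.24
Import duty = 92130.24 × 20.8% = 19163.09
Buyer bears: brokerage 457.62 + duty 19163.09 = 19620.71
Landed cost = invoice 92130.24 + 19620.71 = 111750.95

Total landed cost: SGD 111750.95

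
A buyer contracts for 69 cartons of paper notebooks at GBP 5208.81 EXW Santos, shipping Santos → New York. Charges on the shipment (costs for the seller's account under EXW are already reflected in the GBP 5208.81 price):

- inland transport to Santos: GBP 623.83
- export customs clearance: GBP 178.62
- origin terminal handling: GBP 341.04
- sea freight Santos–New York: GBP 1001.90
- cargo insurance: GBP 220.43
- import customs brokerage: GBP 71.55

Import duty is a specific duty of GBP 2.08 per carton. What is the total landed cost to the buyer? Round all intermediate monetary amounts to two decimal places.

Total landed cost: GBP 7789.70

EXW: the seller makes goods available at their premises; the buyer bears all onward costs.
CIF value = EXW price + inland to port + export clearance + origin terminal + freight + insurance = 5208.81 + 623.83 + 178.62 + 341.04 + 1001.90 + 220.43 = 7574.63
Import duty = 69 × 2.08 = 143.52
Buyer bears: inland to port 623.83 + export clearance 178.62 + origin terminal 341.04 + freight 1001.90 + insurance 220.43 + brokerage 71.55 + duty 143.52 = 2580.89
Landed cost = invoice 5208.81 + 2580.89 = 7789.70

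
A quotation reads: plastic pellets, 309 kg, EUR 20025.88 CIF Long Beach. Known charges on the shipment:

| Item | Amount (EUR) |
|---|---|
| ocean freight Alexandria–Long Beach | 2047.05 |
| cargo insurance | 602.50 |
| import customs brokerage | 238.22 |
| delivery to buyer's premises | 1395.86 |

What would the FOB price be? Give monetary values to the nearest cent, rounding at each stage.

FOB price: EUR 17376.33

Not relevant to the conversion: delivery, brokerage — on the buyer under both terms; not part of either seller's price.
From CIF to FOB, the seller no longer bears: freight, insurance.
FOB price = 20025.88 − 2047.05 − 602.50 = 17376.33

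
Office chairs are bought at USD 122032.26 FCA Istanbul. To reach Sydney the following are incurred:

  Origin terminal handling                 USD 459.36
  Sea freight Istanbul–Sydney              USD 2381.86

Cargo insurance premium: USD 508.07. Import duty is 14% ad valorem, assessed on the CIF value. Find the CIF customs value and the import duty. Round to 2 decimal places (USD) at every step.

CIF value: USD 125381.55; import duty: USD 17553.42

CIF = FCA price + pre-shipment costs + freight + insurance
CIF = 122032.26 + 459.36 + 2381.86 + 508.07 = 125381.55
Import duty = 125381.55 × 14% = 17553.42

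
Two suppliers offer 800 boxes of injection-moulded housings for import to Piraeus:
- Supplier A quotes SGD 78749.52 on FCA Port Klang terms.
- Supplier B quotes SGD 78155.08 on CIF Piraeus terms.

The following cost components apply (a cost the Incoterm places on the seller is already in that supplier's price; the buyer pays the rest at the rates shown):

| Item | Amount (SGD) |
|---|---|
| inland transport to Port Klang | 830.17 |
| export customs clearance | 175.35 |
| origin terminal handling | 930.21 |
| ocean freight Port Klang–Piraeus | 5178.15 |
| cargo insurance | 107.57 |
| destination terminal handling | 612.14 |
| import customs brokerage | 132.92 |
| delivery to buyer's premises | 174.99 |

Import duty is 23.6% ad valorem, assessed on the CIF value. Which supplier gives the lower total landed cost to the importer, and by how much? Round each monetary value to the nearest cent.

Supplier B is cheaper by SGD 8417.62

Supplier A (FCA):
CIF value = FCA price + origin terminal + freight + insurance = 78749.52 + 930.21 + 5178.15 + 107.57 = 84965.45
Import duty = 84965.45 × 23.6% = 20051.85
Buyer bears (A): 930.21 + 5178.15 + 107.57 + 612.14 + 132.92 + 174.99 = 7135.98
Landed cost (A) = invoice 78749.52 + 7135.98 + duty 20051.85 = 105937.35
Supplier B (CIF):
The CIF price already equals the CIF value: 78155.08
Import duty = 78155.08 × 23.6% = 18444.60
Buyer bears (B): 612.14 + 132.92 + 174.99 = 920.05
Landed cost (B) = invoice 78155.08 + 920.05 + duty 18444.60 = 97519.73
Difference = |105937.35 − 97519.73| = 8417.62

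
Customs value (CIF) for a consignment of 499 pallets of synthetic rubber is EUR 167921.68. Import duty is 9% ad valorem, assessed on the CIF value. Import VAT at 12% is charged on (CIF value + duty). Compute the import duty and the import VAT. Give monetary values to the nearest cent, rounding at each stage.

Import duty: EUR 15112.95; import VAT: EUR 21964.16

Import duty = 167921.68 × 9% = 15112.95
VAT base = CIF + duty = 167921.68 + 15112.95 = 183034.63
Import VAT = 183034.63 × 12% = 21964.16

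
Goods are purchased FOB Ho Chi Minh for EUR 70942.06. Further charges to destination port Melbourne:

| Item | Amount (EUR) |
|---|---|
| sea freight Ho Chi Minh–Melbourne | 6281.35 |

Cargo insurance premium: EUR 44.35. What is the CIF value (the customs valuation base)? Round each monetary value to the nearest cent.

CIF = FOB price + freight + insurance
CIF = 70942.06 + 6281.35 + 44.35 = 77267.76

CIF value: EUR 77267.76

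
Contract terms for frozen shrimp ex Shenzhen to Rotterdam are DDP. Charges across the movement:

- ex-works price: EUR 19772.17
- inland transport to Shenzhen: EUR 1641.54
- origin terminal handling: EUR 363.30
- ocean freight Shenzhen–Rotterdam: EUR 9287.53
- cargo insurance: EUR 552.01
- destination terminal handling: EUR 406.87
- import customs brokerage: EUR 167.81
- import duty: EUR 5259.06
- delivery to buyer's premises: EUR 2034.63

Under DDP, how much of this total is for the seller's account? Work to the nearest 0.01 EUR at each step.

Seller's account: EUR 39484.92

DDP: the seller bears all costs including import duty.
Seller's account: goods 19772.17 + inland to port 1641.54 + origin terminal 363.30 + freight 9287.53 + insurance 552.01 + destination terminal 406.87 + brokerage 167.81 + duty 5259.06 + delivery 2034.63 = 39484.92
Buyer's account: 0.00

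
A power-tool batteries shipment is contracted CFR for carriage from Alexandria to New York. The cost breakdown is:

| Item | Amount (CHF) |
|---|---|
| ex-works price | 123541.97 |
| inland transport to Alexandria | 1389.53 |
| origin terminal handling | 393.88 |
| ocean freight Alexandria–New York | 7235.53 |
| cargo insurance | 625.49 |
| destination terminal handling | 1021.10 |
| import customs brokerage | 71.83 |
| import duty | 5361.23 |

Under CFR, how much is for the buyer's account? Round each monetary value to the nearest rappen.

Buyer's account: CHF 7079.65

CFR: the seller pays costs through ocean freight to the destination port, but not insurance.
Seller's account: goods 123541.97 + inland to port 1389.53 + origin terminal 393.88 + freight 7235.53 = 132560.91
Buyer's account: insurance 625.49 + destination terminal 1021.10 + brokerage 71.83 + duty 5361.23 = 7079.65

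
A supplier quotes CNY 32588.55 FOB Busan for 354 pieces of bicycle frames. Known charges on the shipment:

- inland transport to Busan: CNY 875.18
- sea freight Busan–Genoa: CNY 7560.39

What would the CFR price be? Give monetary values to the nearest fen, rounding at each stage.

Not relevant to the conversion: inland to port — on the seller under both FOB and CFR; already in the FOB price and stays in the CFR price.
From FOB to CFR, the seller additionally bears: freight.
CFR price = 32588.55 + 7560.39 = 40148.94

CFR price: CNY 40148.94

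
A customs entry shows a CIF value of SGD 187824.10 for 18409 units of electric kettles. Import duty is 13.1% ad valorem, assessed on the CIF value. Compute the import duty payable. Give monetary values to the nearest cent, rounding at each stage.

Import duty = 187824.10 × 13.1% = 24604.96

Import duty: SGD 24604.96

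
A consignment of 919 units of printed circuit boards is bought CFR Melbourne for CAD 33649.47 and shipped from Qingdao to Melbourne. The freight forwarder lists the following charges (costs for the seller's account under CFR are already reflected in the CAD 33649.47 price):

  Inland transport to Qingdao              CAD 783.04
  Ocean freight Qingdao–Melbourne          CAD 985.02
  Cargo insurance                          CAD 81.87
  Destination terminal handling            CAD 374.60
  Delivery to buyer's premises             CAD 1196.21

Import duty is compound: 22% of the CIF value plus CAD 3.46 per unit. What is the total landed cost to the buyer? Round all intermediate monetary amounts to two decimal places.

CFR: the seller pays costs through ocean freight to the destination port, but not insurance.
Already in the invoice (seller's account under CFR): inland to port, freight — exclude.
CIF value = CFR price + insurance = 33649.47 + 81.87 = 33731.34
Ad valorem component: 33731.34 × 22% = 7420.89
Specific component: 919 × 3.46 = 3179.74
Import duty = 7420.89 + 3179.74 = 10600.63
Buyer bears: insurance 81.87 + destination terminal 374.60 + delivery 1196.21 + duty 10600.63 = 12253.31
Landed cost = invoice 33649.47 + 12253.31 = 45902.78

Total landed cost: CAD 45902.78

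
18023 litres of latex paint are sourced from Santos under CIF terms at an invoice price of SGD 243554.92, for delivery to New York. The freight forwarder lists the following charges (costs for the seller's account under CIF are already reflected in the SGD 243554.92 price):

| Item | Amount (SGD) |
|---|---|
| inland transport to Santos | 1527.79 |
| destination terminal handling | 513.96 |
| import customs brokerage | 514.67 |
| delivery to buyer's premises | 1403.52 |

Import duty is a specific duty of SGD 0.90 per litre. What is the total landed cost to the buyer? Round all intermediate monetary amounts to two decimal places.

Total landed cost: SGD 262207.77

CIF: the seller pays costs through ocean freight and marine insurance to the destination port.
Already in the invoice (seller's account under CIF): inland to port — exclude.
The CIF price already equals the CIF value: 243554.92
Import duty = 18023 × 0.90 = 16220.70
Buyer bears: destination terminal 513.96 + brokerage 514.67 + delivery 1403.52 + duty 16220.70 = 18652.85
Landed cost = invoice 243554.92 + 18652.85 = 262207.77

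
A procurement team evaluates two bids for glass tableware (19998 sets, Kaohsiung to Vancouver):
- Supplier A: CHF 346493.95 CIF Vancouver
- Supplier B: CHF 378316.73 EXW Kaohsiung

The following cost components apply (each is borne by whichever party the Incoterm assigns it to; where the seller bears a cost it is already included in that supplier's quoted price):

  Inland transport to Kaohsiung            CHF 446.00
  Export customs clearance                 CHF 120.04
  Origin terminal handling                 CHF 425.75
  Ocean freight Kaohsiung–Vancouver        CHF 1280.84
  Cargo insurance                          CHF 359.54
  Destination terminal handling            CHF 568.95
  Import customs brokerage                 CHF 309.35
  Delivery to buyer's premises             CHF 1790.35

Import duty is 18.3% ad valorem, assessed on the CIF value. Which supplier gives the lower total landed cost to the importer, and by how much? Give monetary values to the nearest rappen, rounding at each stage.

Supplier A (CIF):
The CIF price already equals the CIF value: 346493.95
Import duty = 346493.95 × 18.3% = 63408.39
Buyer bears (A): 568.95 + 309.35 + 1790.35 = 2668.65
Landed cost (A) = invoice 346493.95 + 2668.65 + duty 63408.39 = 412570.99
Supplier B (EXW):
CIF value = EXW price + inland to port + export clearance + origin terminal + freight + insurance = 378316.73 + 446.00 + 120.04 + 425.75 + 1280.84 + 359.54 = 380948.90
Import duty = 380948.90 × 18.3% = 69713.65
Buyer bears (B): 446.00 + 120.04 + 425.75 + 1280.84 + 359.54 + 568.95 + 309.35 + 1790.35 = 5300.82
Landed cost (B) = invoice 378316.73 + 5300.82 + duty 69713.65 = 453331.20
Difference = |412570.99 − 453331.20| = 40760.21

Supplier A is cheaper by CHF 40760.21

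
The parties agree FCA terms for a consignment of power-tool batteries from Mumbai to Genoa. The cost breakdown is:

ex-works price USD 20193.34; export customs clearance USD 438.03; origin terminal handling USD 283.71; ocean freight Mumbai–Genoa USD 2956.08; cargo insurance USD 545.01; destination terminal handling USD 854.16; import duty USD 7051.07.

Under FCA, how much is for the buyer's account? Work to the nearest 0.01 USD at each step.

Buyer's account: USD 11690.03

FCA: the seller delivers export-cleared goods to the carrier; the buyer bears costs from that point.
Seller's account: goods 20193.34 + export clearance 438.03 = 20631.37
Buyer's account: origin terminal 283.71 + freight 2956.08 + insurance 545.01 + destination terminal 854.16 + duty 7051.07 = 11690.03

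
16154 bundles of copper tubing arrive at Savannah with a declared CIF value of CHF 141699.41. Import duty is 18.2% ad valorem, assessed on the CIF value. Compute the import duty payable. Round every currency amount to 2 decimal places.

Import duty: CHF 25789.29

Import duty = 141699.41 × 18.2% = 25789.29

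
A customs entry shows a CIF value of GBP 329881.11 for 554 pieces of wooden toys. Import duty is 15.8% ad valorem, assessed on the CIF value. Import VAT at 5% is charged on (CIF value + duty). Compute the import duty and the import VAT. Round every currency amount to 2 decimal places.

Import duty = 329881.11 × 15.8% = 52121.22
VAT base = CIF + duty = 329881.11 + 52121.22 = 382002.33
Import VAT = 382002.33 × 5% = 19100.12

Import duty: GBP 52121.22; import VAT: GBP 19100.12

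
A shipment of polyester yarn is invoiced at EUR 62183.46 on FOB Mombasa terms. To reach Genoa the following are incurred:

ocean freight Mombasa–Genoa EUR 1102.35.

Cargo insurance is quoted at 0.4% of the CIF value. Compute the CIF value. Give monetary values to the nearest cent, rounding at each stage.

Let C be the CIF value. C = FOB price + freight + 0.4% × C
C − 0.4% × C = 62183.46 + 1102.35
0.996 × C = 63285.81
C = 63285.81 / 0.996 = 63539.97
Insurance premium = 0.4% × 63539.97 = 254.16

CIF value: EUR 63539.97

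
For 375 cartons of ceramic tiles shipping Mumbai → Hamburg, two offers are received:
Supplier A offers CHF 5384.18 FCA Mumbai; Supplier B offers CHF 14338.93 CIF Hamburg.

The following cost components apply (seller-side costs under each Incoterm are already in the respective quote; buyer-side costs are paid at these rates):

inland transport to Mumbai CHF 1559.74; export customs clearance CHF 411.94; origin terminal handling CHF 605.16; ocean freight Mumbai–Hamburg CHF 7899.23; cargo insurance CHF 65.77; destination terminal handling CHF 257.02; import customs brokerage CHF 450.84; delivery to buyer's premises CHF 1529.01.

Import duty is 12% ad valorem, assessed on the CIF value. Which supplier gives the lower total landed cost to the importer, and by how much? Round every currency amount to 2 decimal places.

Supplier A is cheaper by CHF 430.74

Supplier A (FCA):
CIF value = FCA price + origin terminal + freight + insurance = 5384.18 + 605.16 + 7899.23 + 65.77 = 13954.34
Import duty = 13954.34 × 12% = 1674.52
Buyer bears (A): 605.16 + 7899.23 + 65.77 + 257.02 + 450.84 + 1529.01 = 10807.03
Landed cost (A) = invoice 5384.18 + 10807.03 + duty 1674.52 = 17865.73
Supplier B (CIF):
The CIF price already equals the CIF value: 14338.93
Import duty = 14338.93 × 12% = 1720.67
Buyer bears (B): 257.02 + 450.84 + 1529.01 = 2236.87
Landed cost (B) = invoice 14338.93 + 2236.87 + duty 1720.67 = 18296.47
Difference = |17865.73 − 18296.47| = 430.74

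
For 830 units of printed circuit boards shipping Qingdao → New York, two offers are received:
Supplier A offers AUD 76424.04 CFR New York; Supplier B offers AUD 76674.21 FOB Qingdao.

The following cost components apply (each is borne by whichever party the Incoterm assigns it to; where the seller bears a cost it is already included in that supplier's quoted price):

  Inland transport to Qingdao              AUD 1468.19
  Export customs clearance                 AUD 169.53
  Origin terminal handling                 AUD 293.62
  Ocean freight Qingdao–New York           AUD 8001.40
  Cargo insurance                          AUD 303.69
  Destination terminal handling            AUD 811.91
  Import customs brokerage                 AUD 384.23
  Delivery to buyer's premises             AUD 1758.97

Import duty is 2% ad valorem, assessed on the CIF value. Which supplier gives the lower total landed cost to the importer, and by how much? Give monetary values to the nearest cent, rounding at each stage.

Supplier A is cheaper by AUD 8416.61

Supplier A (CFR):
CIF value = CFR price + insurance = 76424.04 + 303.69 = 76727.73
Import duty = 76727.73 × 2% = 1534.55
Buyer bears (A): 303.69 + 811.91 + 384.23 + 1758.97 = 3258.80
Landed cost (A) = invoice 76424.04 + 3258.80 + duty 1534.55 = 81217.39
Supplier B (FOB):
CIF value = FOB price + freight + insurance = 76674.21 + 8001.40 + 303.69 = 84979.30
Import duty = 84979.30 × 2% = 1699.59
Buyer bears (B): 8001.40 + 303.69 + 811.91 + 384.23 + 1758.97 = 11260.20
Landed cost (B) = invoice 76674.21 + 11260.20 + duty 1699.59 = 89634.00
Difference = |81217.39 − 89634.00| = 8416.61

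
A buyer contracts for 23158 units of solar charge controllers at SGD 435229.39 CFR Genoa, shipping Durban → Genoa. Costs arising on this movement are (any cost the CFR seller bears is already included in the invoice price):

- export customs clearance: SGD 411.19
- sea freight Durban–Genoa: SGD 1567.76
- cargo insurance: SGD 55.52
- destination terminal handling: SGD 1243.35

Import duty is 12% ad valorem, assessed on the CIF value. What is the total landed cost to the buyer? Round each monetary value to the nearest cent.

Total landed cost: SGD 488762.45

CFR: the seller pays costs through ocean freight to the destination port, but not insurance.
Already in the invoice (seller's account under CFR): export clearance, freight — exclude.
CIF value = CFR price + insurance = 435229.39 + 55.52 = 435284.91
Import duty = 435284.91 × 12% = 52234.19
Buyer bears: insurance 55.52 + destination terminal 1243.35 + duty 52234.19 = 53533.06
Landed cost = invoice 435229.39 + 53533.06 = 488762.45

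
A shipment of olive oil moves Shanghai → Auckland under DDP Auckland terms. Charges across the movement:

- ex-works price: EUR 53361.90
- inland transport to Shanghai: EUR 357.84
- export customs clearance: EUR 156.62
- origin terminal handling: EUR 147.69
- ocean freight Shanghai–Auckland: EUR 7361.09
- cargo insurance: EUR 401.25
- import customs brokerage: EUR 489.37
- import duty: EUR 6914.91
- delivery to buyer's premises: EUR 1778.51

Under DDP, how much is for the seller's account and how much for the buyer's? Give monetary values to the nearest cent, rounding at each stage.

Seller: EUR 70969.18; buyer: EUR 0.00

DDP: the seller bears all costs including import duty.
Seller's account: goods 53361.90 + inland to port 357.84 + export clearance 156.62 + origin terminal 147.69 + freight 7361.09 + insurance 401.25 + brokerage 489.37 + duty 6914.91 + delivery 1778.51 = 70969.18
Buyer's account: 0.00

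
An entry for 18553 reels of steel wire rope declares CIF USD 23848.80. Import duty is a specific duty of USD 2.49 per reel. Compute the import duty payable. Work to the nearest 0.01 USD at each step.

Import duty = 18553 × 2.49 = 46196.97

Import duty: USD 46196.97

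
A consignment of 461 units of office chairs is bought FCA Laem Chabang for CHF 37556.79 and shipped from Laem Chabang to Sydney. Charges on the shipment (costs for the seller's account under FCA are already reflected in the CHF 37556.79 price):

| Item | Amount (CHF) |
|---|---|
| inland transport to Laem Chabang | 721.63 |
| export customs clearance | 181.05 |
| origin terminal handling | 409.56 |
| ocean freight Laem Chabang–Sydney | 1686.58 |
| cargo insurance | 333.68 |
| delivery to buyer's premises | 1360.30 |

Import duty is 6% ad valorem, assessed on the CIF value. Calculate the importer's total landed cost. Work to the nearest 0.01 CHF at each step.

Total landed cost: CHF 43746.11

FCA: the seller delivers export-cleared goods to the carrier; the buyer bears costs from that point.
Already in the invoice (seller's account under FCA): inland to port, export clearance — exclude.
CIF value = FCA price + origin terminal + freight + insurance = 37556.79 + 409.56 + 1686.58 + 333.68 = 39986.61
Import duty = 39986.61 × 6% = 2399.20
Buyer bears: origin terminal 409.56 + freight 1686.58 + insurance 333.68 + delivery 1360.30 + duty 2399.20 = 6189.32
Landed cost = invoice 37556.79 + 6189.32 = 43746.11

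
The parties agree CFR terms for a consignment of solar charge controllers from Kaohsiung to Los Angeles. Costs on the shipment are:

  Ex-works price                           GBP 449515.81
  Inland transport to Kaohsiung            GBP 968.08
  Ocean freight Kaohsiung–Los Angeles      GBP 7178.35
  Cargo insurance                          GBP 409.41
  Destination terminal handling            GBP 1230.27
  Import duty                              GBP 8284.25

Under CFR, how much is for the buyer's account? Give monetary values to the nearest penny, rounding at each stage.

CFR: the seller pays costs through ocean freight to the destination port, but not insurance.
Seller's account: goods 449515.81 + inland to port 968.08 + freight 7178.35 = 457662.24
Buyer's account: insurance 409.41 + destination terminal 1230.27 + duty 8284.25 = 9923.93

Buyer's account: GBP 9923.93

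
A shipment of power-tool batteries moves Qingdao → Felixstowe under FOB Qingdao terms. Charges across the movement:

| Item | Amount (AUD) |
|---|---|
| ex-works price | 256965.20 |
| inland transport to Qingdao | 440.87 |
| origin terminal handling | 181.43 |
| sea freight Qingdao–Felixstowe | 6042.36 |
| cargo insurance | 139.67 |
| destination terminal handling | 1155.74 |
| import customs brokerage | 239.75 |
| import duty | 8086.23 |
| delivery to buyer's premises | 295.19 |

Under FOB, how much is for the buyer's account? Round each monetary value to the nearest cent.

FOB: the seller bears costs until goods are on board at the origin port; the buyer bears freight, insurance and all costs thereafter.
Seller's account: goods 256965.20 + inland to port 440.87 + origin terminal 181.43 = 257587.50
Buyer's account: freight 6042.36 + insurance 139.67 + destination terminal 1155.74 + brokerage 239.75 + duty 8086.23 + delivery 295.19 = 15958.94

Buyer's account: AUD 15958.94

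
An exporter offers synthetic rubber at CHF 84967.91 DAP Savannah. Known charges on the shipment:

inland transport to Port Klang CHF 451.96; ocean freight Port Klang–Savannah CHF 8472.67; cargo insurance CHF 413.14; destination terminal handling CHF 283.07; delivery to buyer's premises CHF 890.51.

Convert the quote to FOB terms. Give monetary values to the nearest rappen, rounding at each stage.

Not relevant to the conversion: inland to port — on the seller under both DAP and FOB; already in the DAP price and stays in the FOB price.
From DAP to FOB, the seller no longer bears: freight, insurance, destination terminal, delivery.
FOB price = 84967.91 − 8472.67 − 413.14 − 283.07 − 890.51 = 74908.52

FOB price: CHF 74908.52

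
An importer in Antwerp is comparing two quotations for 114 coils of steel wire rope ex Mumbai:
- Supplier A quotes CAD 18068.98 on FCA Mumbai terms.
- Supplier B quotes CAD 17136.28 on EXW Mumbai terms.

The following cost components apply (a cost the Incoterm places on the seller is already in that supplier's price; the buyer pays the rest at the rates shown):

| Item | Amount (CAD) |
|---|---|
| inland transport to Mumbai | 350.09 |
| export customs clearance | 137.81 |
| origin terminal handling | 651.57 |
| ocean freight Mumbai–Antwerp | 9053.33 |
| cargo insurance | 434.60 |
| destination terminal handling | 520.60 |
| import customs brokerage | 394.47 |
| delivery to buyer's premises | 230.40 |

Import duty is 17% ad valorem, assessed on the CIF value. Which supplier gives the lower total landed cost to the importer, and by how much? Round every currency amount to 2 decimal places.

Supplier B is cheaper by CAD 520.41

Supplier A (FCA):
CIF value = FCA price + origin terminal + freight + insurance = 18068.98 + 651.57 + 9053.33 + 434.60 = 28208.48
Import duty = 28208.48 × 17% = 4795.44
Buyer bears (A): 651.57 + 9053.33 + 434.60 + 520.60 + 394.47 + 230.40 = 11284.97
Landed cost (A) = invoice 18068.98 + 11284.97 + duty 4795.44 = 34149.39
Supplier B (EXW):
CIF value = EXW price + inland to port + export clearance + origin terminal + freight + insurance = 17136.28 + 350.09 + 137.81 + 651.57 + 9053.33 + 434.60 = 27763.68
Import duty = 27763.68 × 17% = 4719.83
Buyer bears (B): 350.09 + 137.81 + 651.57 + 9053.33 + 434.60 + 520.60 + 394.47 + 230.40 = 11772.87
Landed cost (B) = invoice 17136.28 + 11772.87 + duty 4719.83 = 33628.98
Difference = |34149.39 − 33628.98| = 520.41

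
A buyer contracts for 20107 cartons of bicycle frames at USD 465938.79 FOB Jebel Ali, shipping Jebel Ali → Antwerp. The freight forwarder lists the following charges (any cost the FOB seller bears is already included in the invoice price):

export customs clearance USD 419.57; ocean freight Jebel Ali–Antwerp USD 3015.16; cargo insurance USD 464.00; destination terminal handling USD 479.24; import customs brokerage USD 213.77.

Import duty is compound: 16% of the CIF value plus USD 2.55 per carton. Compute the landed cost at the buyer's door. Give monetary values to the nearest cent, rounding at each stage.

Total landed cost: USD 596490.68

FOB: the seller bears costs until goods are on board at the origin port; the buyer bears freight, insurance and all costs thereafter.
Already in the invoice (seller's account under FOB): export clearance — exclude.
CIF value = FOB price + freight + insurance = 465938.79 + 3015.16 + 464.00 = 469417.95
Ad valorem component: 469417.95 × 16% = 75106.87
Specific component: 20107 × 2.55 = 51272.85
Import duty = 75106.87 + 51272.85 = 126379.72
Buyer bears: freight 3015.16 + insurance 464.00 + destination terminal 479.24 + brokerage 213.77 + duty 126379.72 = 130551.89
Landed cost = invoice 465938.79 + 130551.89 = 596490.68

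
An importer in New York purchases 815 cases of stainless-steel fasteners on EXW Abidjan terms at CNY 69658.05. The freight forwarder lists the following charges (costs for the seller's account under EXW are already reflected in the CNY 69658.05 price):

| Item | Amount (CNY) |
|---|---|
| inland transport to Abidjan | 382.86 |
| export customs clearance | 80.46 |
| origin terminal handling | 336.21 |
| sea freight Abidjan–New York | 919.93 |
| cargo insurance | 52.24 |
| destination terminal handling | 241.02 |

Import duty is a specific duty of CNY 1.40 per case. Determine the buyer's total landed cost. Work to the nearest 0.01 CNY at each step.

Total landed cost: CNY 72811.77

EXW: the seller makes goods available at their premises; the buyer bears all onward costs.
CIF value = EXW price + inland to port + export clearance + origin terminal + freight + insurance = 69658.05 + 382.86 + 80.46 + 336.21 + 919.93 + 52.24 = 71429.75
Import duty = 815 × 1.40 = 1141.00
Buyer bears: inland to port 382.86 + export clearance 80.46 + origin terminal 336.21 + freight 919.93 + insurance 52.24 + destination terminal 241.02 + duty 1141.00 = 3153.72
Landed cost = invoice 69658.05 + 3153.72 = 72811.77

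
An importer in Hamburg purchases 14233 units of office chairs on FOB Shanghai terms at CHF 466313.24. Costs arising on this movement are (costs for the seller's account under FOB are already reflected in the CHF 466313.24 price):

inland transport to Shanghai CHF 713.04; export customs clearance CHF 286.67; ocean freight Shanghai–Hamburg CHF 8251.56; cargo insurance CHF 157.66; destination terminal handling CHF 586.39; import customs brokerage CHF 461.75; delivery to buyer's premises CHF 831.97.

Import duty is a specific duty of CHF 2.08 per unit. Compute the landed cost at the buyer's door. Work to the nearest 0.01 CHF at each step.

Total landed cost: CHF 506207.21

FOB: the seller bears costs until goods are on board at the origin port; the buyer bears freight, insurance and all costs thereafter.
Already in the invoice (seller's account under FOB): inland to port, export clearance — exclude.
CIF value = FOB price + freight + insurance = 466313.24 + 8251.56 + 157.66 = 474722.46
Import duty = 14233 × 2.08 = 29604.64
Buyer bears: freight 8251.56 + insurance 157.66 + destination terminal 586.39 + brokerage 461.75 + delivery 831.97 + duty 29604.64 = 39893.97
Landed cost = invoice 466313.24 + 39893.97 = 506207.21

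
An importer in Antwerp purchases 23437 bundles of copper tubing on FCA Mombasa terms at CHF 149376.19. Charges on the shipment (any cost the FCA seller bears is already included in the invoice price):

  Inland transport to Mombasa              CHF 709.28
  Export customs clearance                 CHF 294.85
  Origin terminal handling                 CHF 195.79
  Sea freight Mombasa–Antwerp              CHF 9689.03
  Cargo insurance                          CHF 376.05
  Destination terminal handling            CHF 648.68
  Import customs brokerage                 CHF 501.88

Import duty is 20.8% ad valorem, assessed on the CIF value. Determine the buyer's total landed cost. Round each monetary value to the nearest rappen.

Total landed cost: CHF 193992.13

FCA: the seller delivers export-cleared goods to the carrier; the buyer bears costs from that point.
Already in the invoice (seller's account under FCA): inland to port, export clearance — exclude.
CIF value = FCA price + origin terminal + freight + insurance = 149376.19 + 195.79 + 9689.03 + 376.05 = 159637.06
Import duty = 159637.06 × 20.8% = 33204.51
Buyer bears: origin terminal 195.79 + freight 9689.03 + insurance 376.05 + destination terminal 648.68 + brokerage 501.88 + duty 33204.51 = 44615.94
Landed cost = invoice 149376.19 + 44615.94 = 193992.13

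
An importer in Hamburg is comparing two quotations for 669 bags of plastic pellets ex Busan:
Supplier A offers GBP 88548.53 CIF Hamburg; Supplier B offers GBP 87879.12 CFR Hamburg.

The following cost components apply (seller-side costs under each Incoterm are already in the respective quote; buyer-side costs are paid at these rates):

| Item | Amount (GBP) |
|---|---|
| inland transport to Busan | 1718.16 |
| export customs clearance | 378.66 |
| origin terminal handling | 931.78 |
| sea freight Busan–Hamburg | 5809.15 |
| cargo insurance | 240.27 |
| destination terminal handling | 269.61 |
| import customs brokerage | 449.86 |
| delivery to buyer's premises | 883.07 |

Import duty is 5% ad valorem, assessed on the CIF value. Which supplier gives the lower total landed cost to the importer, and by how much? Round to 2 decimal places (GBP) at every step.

Supplier B is cheaper by GBP 450.60

Supplier A (CIF):
The CIF price already equals the CIF value: 88548.53
Import duty = 88548.53 × 5% = 4427.43
Buyer bears (A): 269.61 + 449.86 + 883.07 = 1602.54
Landed cost (A) = invoice 88548.53 + 1602.54 + duty 4427.43 = 94578.50
Supplier B (CFR):
CIF value = CFR price + insurance = 87879.12 + 240.27 = 88119.39
Import duty = 88119.39 × 5% = 4405.97
Buyer bears (B): 240.27 + 269.61 + 449.86 + 883.07 = 1842.81
Landed cost (B) = invoice 87879.12 + 1842.81 + duty 4405.97 = 94127.90
Difference = |94578.50 − 94127.90| = 450.60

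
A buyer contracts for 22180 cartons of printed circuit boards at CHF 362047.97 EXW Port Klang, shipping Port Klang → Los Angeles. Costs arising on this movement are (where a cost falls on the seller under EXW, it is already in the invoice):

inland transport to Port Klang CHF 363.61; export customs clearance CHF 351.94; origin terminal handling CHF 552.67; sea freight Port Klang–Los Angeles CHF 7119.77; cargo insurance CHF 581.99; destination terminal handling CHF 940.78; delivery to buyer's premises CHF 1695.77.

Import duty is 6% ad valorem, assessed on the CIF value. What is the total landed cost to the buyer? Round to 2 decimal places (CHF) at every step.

EXW: the seller makes goods available at their premises; the buyer bears all onward costs.
CIF value = EXW price + inland to port + export clearance + origin terminal + freight + insurance = 362047.97 + 363.61 + 351.94 + 552.67 + 7119.77 + 581.99 = 371017.95
Import duty = 371017.95 × 6% = 22261.08
Buyer bears: inland to port 363.61 + export clearance 351.94 + origin terminal 552.67 + freight 7119.77 + insurance 581.99 + destination terminal 940.78 + delivery 1695.77 + duty 22261.08 = 33867.61
Landed cost = invoice 362047.97 + 33867.61 = 395915.58

Total landed cost: CHF 395915.58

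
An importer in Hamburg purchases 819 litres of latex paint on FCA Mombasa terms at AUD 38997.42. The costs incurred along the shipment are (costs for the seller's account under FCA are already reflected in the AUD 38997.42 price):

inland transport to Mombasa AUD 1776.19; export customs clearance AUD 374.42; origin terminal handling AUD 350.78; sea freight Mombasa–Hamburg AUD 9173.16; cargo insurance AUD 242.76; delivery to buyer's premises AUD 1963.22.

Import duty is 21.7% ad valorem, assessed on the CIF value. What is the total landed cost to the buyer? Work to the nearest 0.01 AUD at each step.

Total landed cost: AUD 61309.15

FCA: the seller delivers export-cleared goods to the carrier; the buyer bears costs from that point.
Already in the invoice (seller's account under FCA): inland to port, export clearance — exclude.
CIF value = FCA price + origin terminal + freight + insurance = 38997.42 + 350.78 + 9173.16 + 242.76 = 48764.12
Import duty = 48764.12 × 21.7% = 10581.81
Buyer bears: origin terminal 350.78 + freight 9173.16 + insurance 242.76 + delivery 1963.22 + duty 10581.81 = 22311.73
Landed cost = invoice 38997.42 + 22311.73 = 61309.15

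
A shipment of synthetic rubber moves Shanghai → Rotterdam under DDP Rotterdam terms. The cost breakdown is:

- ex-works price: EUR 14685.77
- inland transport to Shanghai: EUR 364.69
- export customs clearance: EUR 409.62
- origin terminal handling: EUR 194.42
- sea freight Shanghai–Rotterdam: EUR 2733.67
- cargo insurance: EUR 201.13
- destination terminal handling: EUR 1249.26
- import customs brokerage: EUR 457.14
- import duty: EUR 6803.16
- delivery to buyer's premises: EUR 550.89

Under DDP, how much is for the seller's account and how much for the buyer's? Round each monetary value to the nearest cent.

DDP: the seller bears all costs including import duty.
Seller's account: goods 14685.77 + inland to port 364.69 + export clearance 409.62 + origin terminal 194.42 + freight 2733.67 + insurance 201.13 + destination terminal 1249.26 + brokerage 457.14 + duty 6803.16 + delivery 550.89 = 27649.75
Buyer's account: 0.00

Seller: EUR 27649.75; buyer: EUR 0.00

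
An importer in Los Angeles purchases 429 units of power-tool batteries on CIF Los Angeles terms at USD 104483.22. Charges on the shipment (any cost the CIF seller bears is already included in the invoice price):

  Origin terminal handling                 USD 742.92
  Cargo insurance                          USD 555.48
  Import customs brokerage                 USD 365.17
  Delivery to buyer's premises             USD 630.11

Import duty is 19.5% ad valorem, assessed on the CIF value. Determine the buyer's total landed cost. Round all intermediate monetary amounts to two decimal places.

Total landed cost: USD 125852.73

CIF: the seller pays costs through ocean freight and marine insurance to the destination port.
Already in the invoice (seller's account under CIF): origin terminal, insurance — exclude.
The CIF price already equals the CIF value: 104483.22
Import duty = 104483.22 × 19.5% = 20374.23
Buyer bears: brokerage 365.17 + delivery 630.11 + duty 20374.23 = 21369.51
Landed cost = invoice 104483.22 + 21369.51 = 125852.73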